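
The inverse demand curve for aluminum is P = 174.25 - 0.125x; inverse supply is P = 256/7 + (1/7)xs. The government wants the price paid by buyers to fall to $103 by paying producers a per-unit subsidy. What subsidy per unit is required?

Required subsidy s = $15 per unit

At a buyer price of 103, quantity demanded is 1394 − 8·103 = 570.
Sellers supply 570 only when they receive Ps = 256/7 + (1/7)·570 = 118.
s = Ps − Pb = 118 − 103 = 15.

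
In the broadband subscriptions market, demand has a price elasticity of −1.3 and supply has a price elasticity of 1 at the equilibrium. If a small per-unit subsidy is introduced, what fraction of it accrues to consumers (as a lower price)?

Consumer share = 10/23

For a small subsidy around the equilibrium, the benefit split depends on the relative slopes, which at a point are proportional to the elasticities.
Buyer share = εs/(εs + |εd|) = 1/(1 + 1.3) = 10/23; seller share = |εd|/(εs + |εd|) = 13/23.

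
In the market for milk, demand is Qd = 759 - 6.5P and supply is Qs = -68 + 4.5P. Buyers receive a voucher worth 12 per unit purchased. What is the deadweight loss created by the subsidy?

Deadweight loss = 2106/11

Pre-subsidy: 759 - 6.5P = -68 + 4.5P gives P* = 827/11, Q* = 5947/22.
With the rebate, buyers effectively pay Pb = Ps − 12, where Ps is the price sellers receive.
Demand in terms of Ps becomes Qd = 759 − 6.5(Ps − 12) = 837 - 6.5Ps. Setting this equal to supply: 837 - 6.5Ps = -68 + 4.5Ps, so Ps = 905/11.
Buyers pay Pb = 905/11 − 12 = 773/11; Q' = -68 + 4.5·(905/11) = 6649/22.
The subsidy expands output by 6649/22 − 5947/22 = 351/11 past the efficient level; on those units the gap between marginal cost and willingness to pay runs from 0 up to 12.
DWL = ½ × 12 × 351/11 = 2106/11.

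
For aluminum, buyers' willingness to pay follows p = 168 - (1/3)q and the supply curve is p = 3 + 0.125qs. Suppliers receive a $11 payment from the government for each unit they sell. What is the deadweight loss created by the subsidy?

Deadweight loss = $132

Pre-subsidy: 168 - (1/3)q = 3 + 0.125q gives q* = 360 and p* = 48.
With the subsidy, sellers receive ps = pb + 11 for each unit, where pb is the price buyers pay.
On the curves, pb = 168 - (1/3)q and ps = 3 + 0.125q; the wedge ps − pb = 11 gives 3 + 0.125q − (168 - (1/3)q) = 11, so q' = 384.
Then pb = 168 − (1/3)·384 = 40 and ps = 3 + 0.125·384 = 51.
The subsidy expands output by 384 − 360 = 24 past the efficient level; on those units the gap between marginal cost and willingness to pay runs from 0 up to 11.
DWL = ½ × 11 × 24 = 132.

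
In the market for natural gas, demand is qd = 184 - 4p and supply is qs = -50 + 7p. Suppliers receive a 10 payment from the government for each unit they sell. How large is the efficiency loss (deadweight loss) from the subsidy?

Deadweight loss = 1400/11

Pre-subsidy: 184 - 4p = -50 + 7p gives p* = 234/11, q* = 1088/11.
With the subsidy, sellers receive ps = pb + 10 for each unit, where pb is the price buyers pay.
Supply in terms of pb becomes qs = -50 + 7(pb + 10) = 20 + 7pb. Setting this equal to demand: 184 - 4pb = 20 + 7pb, so pb = 164/11.
Sellers receive ps = 164/11 + 10 = 274/11; q' = 184 − 4·(164/11) = 1368/11.
The subsidy expands output by 1368/11 − 1088/11 = 280/11 past the efficient level; on those units the gap between marginal cost and willingness to pay runs from 0 up to 10.
DWL = ½ × 10 × 280/11 = 1400/11.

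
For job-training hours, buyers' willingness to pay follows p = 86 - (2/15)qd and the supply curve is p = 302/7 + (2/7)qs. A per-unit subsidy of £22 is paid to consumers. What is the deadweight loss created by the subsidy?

Pre-subsidy: 86 - (2/15)q = 302/7 + (2/7)q gives q* = 1125/11 and p* = 796/11.
With the rebate, buyers effectively pay pb = ps − 22, where ps is the price sellers receive.
On the curves, pb = 86 - (2/15)q and ps = 302/7 + (2/7)q; the wedge ps − pb = 22 gives 302/7 + (2/7)q − (86 - (2/15)q) = 22, so q' = 3405/22.
Then pb = 86 − (2/15)·(3405/22) = 719/11 and ps = 302/7 + (2/7)·(3405/22) = 961/11.
The subsidy expands output by 3405/22 − 1125/11 = 52.5 past the efficient level; on those units the gap between marginal cost and willingness to pay runs from 0 up to 22.
DWL = ½ × 22 × 52.5 = 577.5.

Deadweight loss = £577.5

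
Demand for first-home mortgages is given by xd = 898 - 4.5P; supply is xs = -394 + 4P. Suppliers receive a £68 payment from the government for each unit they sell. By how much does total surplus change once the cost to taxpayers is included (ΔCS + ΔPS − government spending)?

Net change in total surplus = -£4896

Pre-subsidy: 898 - 4.5P = -394 + 4P gives P* = 152, x* = 214.
With the subsidy, sellers receive Ps = Pb + 68 for each unit, where Pb is the price buyers pay.
Supply in terms of Pb becomes xs = -394 + 4(Pb + 68) = -122 + 4Pb. Setting this equal to demand: 898 - 4.5Pb = -122 + 4Pb, so Pb = 120.
Sellers receive Ps = 120 + 68 = 188; x' = 898 − 4.5·120 = 358.
ΔCS = ½(214 + 358)(152 − 120) = 9152; ΔPS = ½(214 + 358)(188 − 152) = 10296.
Government spending = 68 × 358 = 24344.
Net change = 9152 + 10296 − 24344 = -4896. The loss equals the DWL triangle ½·68·144.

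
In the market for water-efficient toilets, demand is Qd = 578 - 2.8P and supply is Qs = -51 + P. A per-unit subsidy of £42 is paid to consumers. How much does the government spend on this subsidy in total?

Pre-subsidy: 578 - 2.8P = -51 + P gives P* = 3145/19, Q* = 2176/19.
With the rebate, buyers effectively pay Pb = Ps − 42, where Ps is the price sellers receive.
Demand in terms of Ps becomes Qd = 578 − 2.8(Ps − 42) = 695.6 - 2.8Ps. Setting this equal to supply: 695.6 - 2.8Ps = -51 + Ps, so Ps = 3733/19.
Buyers pay Pb = 3733/19 − 42 = 2935/19; Q' = -51 + 1·(3733/19) = 2764/19.
Government outlay = subsidy × quantity = 42 × 2764/19 = 116088/19.

Government cost = 116088/19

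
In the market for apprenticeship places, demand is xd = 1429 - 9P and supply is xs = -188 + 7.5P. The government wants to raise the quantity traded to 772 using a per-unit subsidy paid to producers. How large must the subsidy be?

Required subsidy s = 55 per unit

At x = 772, invert demand for the buyer price: Pb = (1429 − 772)/9 = 73; invert supply for the seller price: Ps = (772 − (-188))/7.5 = 128.
The subsidy must fill the gap: s = Ps − Pb = 128 − 73 = 55.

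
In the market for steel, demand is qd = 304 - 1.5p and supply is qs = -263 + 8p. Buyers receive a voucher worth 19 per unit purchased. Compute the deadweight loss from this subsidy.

Deadweight loss = 228

Pre-subsidy: 304 - 1.5p = -263 + 8p gives p* = 1134/19, q* = 4075/19.
With the rebate, buyers effectively pay pb = ps − 19, where ps is the price sellers receive.
Demand in terms of ps becomes qd = 304 − 1.5(ps − 19) = 332.5 - 1.5ps. Setting this equal to supply: 332.5 - 1.5ps = -263 + 8ps, so ps = 1191/19.
Buyers pay pb = 1191/19 − 19 = 830/19; q' = -263 + 8·(1191/19) = 4531/19.
The subsidy expands output by 4531/19 − 4075/19 = 24 past the efficient level; on those units the gap between marginal cost and willingness to pay runs from 0 up to 19.
DWL = ½ × 19 × 24 = 228.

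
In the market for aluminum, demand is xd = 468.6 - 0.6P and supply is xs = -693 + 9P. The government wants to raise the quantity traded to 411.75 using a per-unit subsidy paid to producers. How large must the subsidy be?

Required subsidy s = 28 per unit

At x = 411.75, invert demand for the buyer price: Pb = (468.6 − 411.75)/0.6 = 94.75; invert supply for the seller price: Ps = (411.75 − (-693))/9 = 122.75.
The subsidy must fill the gap: s = Ps − Pb = 122.75 − 94.75 = 28.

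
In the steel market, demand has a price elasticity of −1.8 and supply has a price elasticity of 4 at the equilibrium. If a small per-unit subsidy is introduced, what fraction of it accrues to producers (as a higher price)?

Producer share = 9/29

For a small subsidy around the equilibrium, the benefit split depends on the relative slopes, which at a point are proportional to the elasticities.
Buyer share = εs/(εs + |εd|) = 4/(4 + 1.8) = 20/29; seller share = |εd|/(εs + |εd|) = 9/29.
So producers capture 9/29 of the subsidy.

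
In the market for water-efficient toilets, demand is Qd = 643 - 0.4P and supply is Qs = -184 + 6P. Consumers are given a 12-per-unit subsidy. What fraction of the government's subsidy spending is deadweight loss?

DWL / government spending = 36/9533

Pre-subsidy: 643 - 0.4P = -184 + 6P gives P* = 129.21875, Q* = 591.3125.
With the rebate, buyers effectively pay Pb = Ps − 12, where Ps is the price sellers receive.
Demand in terms of Ps becomes Qd = 643 − 0.4(Ps − 12) = 647.8 - 0.4Ps. Setting this equal to supply: 647.8 - 0.4Ps = -184 + 6Ps, so Ps = 129.96875.
Buyers pay Pb = 129.96875 − 12 = 117.96875; Q' = -184 + 6·129.96875 = 595.8125.
ΔCS = ½(591.3125 + 595.8125)(129.21875 − 117.96875) = 6677.578125; ΔPS = ½(591.3125 + 595.8125)(129.96875 − 129.21875) = 445.171875.
Government spending = 12 × 595.8125 = 7149.75.
DWL = ½ × 12 × (595.8125 − 591.3125) = 27; fraction = 27 / 7149.75 = 36/9533.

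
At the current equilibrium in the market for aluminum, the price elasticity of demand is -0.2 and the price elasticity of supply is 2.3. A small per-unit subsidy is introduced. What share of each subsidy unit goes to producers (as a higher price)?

Producer share = 0.08

For a small subsidy around the equilibrium, the benefit split depends on the relative slopes, which at a point are proportional to the elasticities.
Buyer share = εs/(εs + |εd|) = 2.3/(2.3 + 0.2) = 0.92; seller share = |εd|/(εs + |εd|) = 0.08.
So producers capture 0.08 of the subsidy.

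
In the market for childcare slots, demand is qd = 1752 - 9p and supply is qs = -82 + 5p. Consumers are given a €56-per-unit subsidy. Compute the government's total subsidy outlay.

Pre-subsidy: 1752 - 9p = -82 + 5p gives p* = 131, q* = 573.
With the rebate, buyers effectively pay pb = ps − 56, where ps is the price sellers receive.
Demand in terms of ps becomes qd = 1752 − 9(ps − 56) = 2256 - 9ps. Setting this equal to supply: 2256 - 9ps = -82 + 5ps, so ps = 167.
Buyers pay pb = 167 − 56 = 111; q' = -82 + 5·167 = 753.
Government outlay = subsidy × quantity = 56 × 753 = 42168.

Government cost = €42168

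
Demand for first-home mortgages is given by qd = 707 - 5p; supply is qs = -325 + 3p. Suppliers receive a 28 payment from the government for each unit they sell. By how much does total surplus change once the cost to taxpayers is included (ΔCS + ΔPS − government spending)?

Net change in total surplus = -735

Pre-subsidy: 707 - 5p = -325 + 3p gives p* = 129, q* = 62.
With the subsidy, sellers receive ps = pb + 28 for each unit, where pb is the price buyers pay.
Supply in terms of pb becomes qs = -325 + 3(pb + 28) = -241 + 3pb. Setting this equal to demand: 707 - 5pb = -241 + 3pb, so pb = 118.5.
Sellers receive ps = 118.5 + 28 = 146.5; q' = 707 − 5·118.5 = 114.5.
ΔCS = ½(62 + 114.5)(129 − 118.5) = 926.625; ΔPS = ½(62 + 114.5)(146.5 − 129) = 1544.375.
Government spending = 28 × 114.5 = 3206.
Net change = 926.625 + 1544.375 − 3206 = -735. The loss equals the DWL triangle ½·28·52.5.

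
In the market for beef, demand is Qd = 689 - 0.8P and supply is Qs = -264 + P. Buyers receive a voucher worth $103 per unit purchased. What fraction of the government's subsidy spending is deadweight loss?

Pre-subsidy: 689 - 0.8P = -264 + P gives P* = 4765/9, Q* = 2389/9.
With the rebate, buyers effectively pay Pb = Ps − 103, where Ps is the price sellers receive.
Demand in terms of Ps becomes Qd = 689 − 0.8(Ps − 103) = 771.4 - 0.8Ps. Setting this equal to supply: 771.4 - 0.8Ps = -264 + Ps, so Ps = 5177/9.
Buyers pay Pb = 5177/9 − 103 = 4250/9; Q' = -264 + 1·(5177/9) = 2801/9.
ΔCS = ½(2389/9 + 2801/9)(4765/9 − 4250/9) = 445475/27; ΔPS = ½(2389/9 + 2801/9)(5177/9 − 4765/9) = 356380/27.
Government spending = 103 × 2801/9 = 288503/9.
DWL = ½ × 103 × (2801/9 − 2389/9) = 21218/9; fraction = (21218/9) / (288503/9) = 206/2801.

DWL / government spending = 206/2801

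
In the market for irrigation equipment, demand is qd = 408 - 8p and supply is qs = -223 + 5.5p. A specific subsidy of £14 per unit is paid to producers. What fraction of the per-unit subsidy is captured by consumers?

Consumer share = 11/27

Pre-subsidy: 408 - 8p = -223 + 5.5p gives p* = 1262/27, q* = 920/27.
With the subsidy, sellers receive ps = pb + 14 for each unit, where pb is the price buyers pay.
Supply in terms of pb becomes qs = -223 + 5.5(pb + 14) = -146 + 5.5pb. Setting this equal to demand: 408 - 8pb = -146 + 5.5pb, so pb = 1108/27.
Sellers receive ps = 1108/27 + 14 = 1486/27; q' = 408 − 8·(1108/27) = 2152/27.
Buyers' price falls by p* − pb = 1262/27 − 1108/27 = 154/27; sellers' price rises by ps − p* = 1486/27 − 1262/27 = 224/27.
So consumers capture (154/27)/14 = 11/27 of each unit of subsidy.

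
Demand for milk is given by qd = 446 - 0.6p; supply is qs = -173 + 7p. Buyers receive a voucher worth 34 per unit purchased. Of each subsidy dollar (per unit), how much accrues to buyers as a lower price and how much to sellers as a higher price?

Buyers gain 595/19 per unit; sellers gain 51/19 per unit

Pre-subsidy: 446 - 0.6p = -173 + 7p gives p* = 3095/38, q* = 15091/38.
With the rebate, buyers effectively pay pb = ps − 34, where ps is the price sellers receive.
Demand in terms of ps becomes qd = 446 − 0.6(ps − 34) = 466.4 - 0.6ps. Setting this equal to supply: 466.4 - 0.6ps = -173 + 7ps, so ps = 3197/38.
Buyers pay pb = 3197/38 − 34 = 1905/38; q' = -173 + 7·(3197/38) = 15805/38.
Buyers' price falls by p* − pb = 3095/38 − 1905/38 = 595/19; sellers' price rises by ps − p* = 3197/38 − 3095/38 = 51/19.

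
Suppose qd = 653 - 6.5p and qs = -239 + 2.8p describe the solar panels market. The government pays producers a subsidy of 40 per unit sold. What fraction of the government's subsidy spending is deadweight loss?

Pre-subsidy: 653 - 6.5p = -239 + 2.8p gives p* = 8920/93, q* = 2749/93.
With the subsidy, sellers receive ps = pb + 40 for each unit, where pb is the price buyers pay.
Supply in terms of pb becomes qs = -239 + 2.8(pb + 40) = -127 + 2.8pb. Setting this equal to demand: 653 - 6.5pb = -127 + 2.8pb, so pb = 2600/31.
Sellers receive ps = 2600/31 + 40 = 3840/31; q' = 653 − 6.5·(2600/31) = 3343/31.
ΔCS = ½(2749/93 + 3343/31)(8920/93 − 2600/31) = 7155680/8649; ΔPS = ½(2749/93 + 3343/31)(3840/31 − 8920/93) = 16611400/8649.
Government spending = 40 × 3343/31 = 133720/31.
DWL = ½ × 40 × (3343/31 − 2749/93) = 145600/93; fraction = (145600/93) / (133720/31) = 3640/10029.

DWL / government spending = 3640/10029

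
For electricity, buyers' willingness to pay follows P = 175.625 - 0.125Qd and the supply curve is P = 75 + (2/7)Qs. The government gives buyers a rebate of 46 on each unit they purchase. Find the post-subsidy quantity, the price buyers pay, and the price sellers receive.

Q' = 357; buyers pay 131; sellers receive 177

Pre-subsidy: 175.625 - 0.125Q = 75 + (2/7)Q gives Q* = 245 and P* = 145.
With the rebate, buyers effectively pay Pb = Ps − 46, where Ps is the price sellers receive.
On the curves, Pb = 175.625 - 0.125Q and Ps = 75 + (2/7)Q; the wedge Ps − Pb = 46 gives 75 + (2/7)Q − (175.625 - 0.125Q) = 46, so Q' = 357.
Then Pb = 175.625 − 0.125·357 = 131 and Ps = 75 + (2/7)·357 = 177.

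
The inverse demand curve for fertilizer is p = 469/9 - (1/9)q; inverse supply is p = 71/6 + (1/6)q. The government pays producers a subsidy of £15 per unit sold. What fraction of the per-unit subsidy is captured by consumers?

Consumer share = 0.4

Pre-subsidy: 469/9 - (1/9)q = 71/6 + (1/6)q gives q* = 145 and p* = 36.
With the subsidy, sellers receive ps = pb + 15 for each unit, where pb is the price buyers pay.
On the curves, pb = 469/9 - (1/9)q and ps = 71/6 + (1/6)q; the wedge ps − pb = 15 gives 71/6 + (1/6)q − (469/9 - (1/9)q) = 15, so q' = 199.
Then pb = 469/9 − (1/9)·199 = 30 and ps = 71/6 + (1/6)·199 = 45.
Buyers' price falls by p* − pb = 36 − 30 = 6; sellers' price rises by ps − p* = 45 − 36 = 9.
So consumers capture 6/15 = 0.4 of each unit of subsidy.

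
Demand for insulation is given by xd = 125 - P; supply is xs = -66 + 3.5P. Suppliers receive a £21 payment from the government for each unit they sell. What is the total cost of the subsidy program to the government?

Government cost = 6230/3

Pre-subsidy: 125 - P = -66 + 3.5P gives P* = 382/9, x* = 743/9.
With the subsidy, sellers receive Ps = Pb + 21 for each unit, where Pb is the price buyers pay.
Supply in terms of Pb becomes xs = -66 + 3.5(Pb + 21) = 7.5 + 3.5Pb. Setting this equal to demand: 125 - Pb = 7.5 + 3.5Pb, so Pb = 235/9.
Sellers receive Ps = 235/9 + 21 = 424/9; x' = 125 − 1·(235/9) = 890/9.
Government outlay = subsidy × quantity = 21 × 890/9 = 6230/3.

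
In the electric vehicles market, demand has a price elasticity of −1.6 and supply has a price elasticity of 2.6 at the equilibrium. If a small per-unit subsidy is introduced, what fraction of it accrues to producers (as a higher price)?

For a small subsidy around the equilibrium, the benefit split depends on the relative slopes, which at a point are proportional to the elasticities.
Buyer share = εs/(εs + |εd|) = 2.6/(2.6 + 1.6) = 13/21; seller share = |εd|/(εs + |εd|) = 8/21.
So producers capture 8/21 of the subsidy.

Producer share = 8/21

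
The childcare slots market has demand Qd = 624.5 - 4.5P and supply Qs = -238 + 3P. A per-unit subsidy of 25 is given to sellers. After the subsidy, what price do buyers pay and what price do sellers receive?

Buyers pay 105; sellers receive 130

Pre-subsidy: 624.5 - 4.5P = -238 + 3P gives P* = 115, Q* = 107.
With the subsidy, sellers receive Ps = Pb + 25 for each unit, where Pb is the price buyers pay.
Supply in terms of Pb becomes Qs = -238 + 3(Pb + 25) = -163 + 3Pb. Setting this equal to demand: 624.5 - 4.5Pb = -163 + 3Pb, so Pb = 105.
Sellers receive Ps = 105 + 25 = 130; Q' = 624.5 − 4.5·105 = 152.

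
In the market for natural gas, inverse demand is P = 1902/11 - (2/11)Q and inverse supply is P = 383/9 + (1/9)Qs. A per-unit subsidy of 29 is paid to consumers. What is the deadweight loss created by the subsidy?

Deadweight loss = 1435.5

Pre-subsidy: 1902/11 - (2/11)Q = 383/9 + (1/9)Q gives Q* = 445 and P* = 92.
With the rebate, buyers effectively pay Pb = Ps − 29, where Ps is the price sellers receive.
On the curves, Pb = 1902/11 - (2/11)Q and Ps = 383/9 + (1/9)Q; the wedge Ps − Pb = 29 gives 383/9 + (1/9)Q − (1902/11 - (2/11)Q) = 29, so Q' = 544.
Then Pb = 1902/11 − (2/11)·544 = 74 and Ps = 383/9 + (1/9)·544 = 103.
The subsidy expands output by 544 − 445 = 99 past the efficient level; on those units the gap between marginal cost and willingness to pay runs from 0 up to 29.
DWL = ½ × 29 × 99 = 1435.5.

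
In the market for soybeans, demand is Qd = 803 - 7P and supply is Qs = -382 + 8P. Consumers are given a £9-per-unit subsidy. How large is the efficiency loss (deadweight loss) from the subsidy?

Deadweight loss = £151.2

Pre-subsidy: 803 - 7P = -382 + 8P gives P* = 79, Q* = 250.
With the rebate, buyers effectively pay Pb = Ps − 9, where Ps is the price sellers receive.
Demand in terms of Ps becomes Qd = 803 − 7(Ps − 9) = 866 - 7Ps. Setting this equal to supply: 866 - 7Ps = -382 + 8Ps, so Ps = 83.2.
Buyers pay Pb = 83.2 − 9 = 74.2; Q' = -382 + 8·83.2 = 283.6.
The subsidy expands output by 283.6 − 250 = 33.6 past the efficient level; on those units the gap between marginal cost and willingness to pay runs from 0 up to 9.
DWL = ½ × 9 × 33.6 = 151.2.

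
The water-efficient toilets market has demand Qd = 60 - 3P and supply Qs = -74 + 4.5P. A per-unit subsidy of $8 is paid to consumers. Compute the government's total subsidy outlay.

Pre-subsidy: 60 - 3P = -74 + 4.5P gives P* = 268/15, Q* = 6.4.
With the rebate, buyers effectively pay Pb = Ps − 8, where Ps is the price sellers receive.
Demand in terms of Ps becomes Qd = 60 − 3(Ps − 8) = 84 - 3Ps. Setting this equal to supply: 84 - 3Ps = -74 + 4.5Ps, so Ps = 316/15.
Buyers pay Pb = 316/15 − 8 = 196/15; Q' = -74 + 4.5·(316/15) = 20.8.
Government outlay = subsidy × quantity = 8 × 20.8 = 166.4.

Government cost = $166.4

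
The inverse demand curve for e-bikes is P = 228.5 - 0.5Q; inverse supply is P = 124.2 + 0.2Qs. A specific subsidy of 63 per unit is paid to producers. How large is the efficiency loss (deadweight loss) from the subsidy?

Pre-subsidy: 228.5 - 0.5Q = 124.2 + 0.2Q gives Q* = 149 and P* = 154.
With the subsidy, sellers receive Ps = Pb + 63 for each unit, where Pb is the price buyers pay.
On the curves, Pb = 228.5 - 0.5Q and Ps = 124.2 + 0.2Q; the wedge Ps − Pb = 63 gives 124.2 + 0.2Q − (228.5 - 0.5Q) = 63, so Q' = 239.
Then Pb = 228.5 − 0.5·239 = 109 and Ps = 124.2 + 0.2·239 = 172.
The subsidy expands output by 239 − 149 = 90 past the efficient level; on those units the gap between marginal cost and willingness to pay runs from 0 up to 63.
DWL = ½ × 63 × 90 = 2835.

Deadweight loss = 2835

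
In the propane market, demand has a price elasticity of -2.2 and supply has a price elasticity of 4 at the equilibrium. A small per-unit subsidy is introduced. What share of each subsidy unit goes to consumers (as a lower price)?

Consumer share = 20/31

For a small subsidy around the equilibrium, the benefit split depends on the relative slopes, which at a point are proportional to the elasticities.
Buyer share = εs/(εs + |εd|) = 4/(4 + 2.2) = 20/31; seller share = |εd|/(εs + |εd|) = 11/31.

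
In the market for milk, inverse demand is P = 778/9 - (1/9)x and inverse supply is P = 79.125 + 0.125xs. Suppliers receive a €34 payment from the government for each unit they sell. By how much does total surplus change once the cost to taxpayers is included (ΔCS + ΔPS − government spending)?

Net change in total surplus = -€2448

Pre-subsidy: 778/9 - (1/9)x = 79.125 + 0.125x gives x* = 31 and P* = 83.
With the subsidy, sellers receive Ps = Pb + 34 for each unit, where Pb is the price buyers pay.
On the curves, Pb = 778/9 - (1/9)x and Ps = 79.125 + 0.125x; the wedge Ps − Pb = 34 gives 79.125 + 0.125x − (778/9 - (1/9)x) = 34, so x' = 175.
Then Pb = 778/9 − (1/9)·175 = 67 and Ps = 79.125 + 0.125·175 = 101.
ΔCS = ½(31 + 175)(83 − 67) = 1648; ΔPS = ½(31 + 175)(101 − 83) = 1854.
Government spending = 34 × 175 = 5950.
Net change = 1648 + 1854 − 5950 = -2448. The loss equals the DWL triangle ½·34·144.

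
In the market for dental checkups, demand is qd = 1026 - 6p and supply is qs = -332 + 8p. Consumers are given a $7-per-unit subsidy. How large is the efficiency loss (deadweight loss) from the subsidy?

Pre-subsidy: 1026 - 6p = -332 + 8p gives p* = 97, q* = 444.
With the rebate, buyers effectively pay pb = ps − 7, where ps is the price sellers receive.
Demand in terms of ps becomes qd = 1026 − 6(ps − 7) = 1068 - 6ps. Setting this equal to supply: 1068 - 6ps = -332 + 8ps, so ps = 100.
Buyers pay pb = 100 − 7 = 93; q' = -332 + 8·100 = 468.
The subsidy expands output by 468 − 444 = 24 past the efficient level; on those units the gap between marginal cost and willingness to pay runs from 0 up to 7.
DWL = ½ × 7 × 24 = 84.

Deadweight loss = $84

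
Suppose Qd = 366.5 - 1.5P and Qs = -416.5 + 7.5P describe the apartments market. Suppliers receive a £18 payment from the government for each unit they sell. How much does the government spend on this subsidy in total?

Government cost = £4653

Pre-subsidy: 366.5 - 1.5P = -416.5 + 7.5P gives P* = 87, Q* = 236.
With the subsidy, sellers receive Ps = Pb + 18 for each unit, where Pb is the price buyers pay.
Supply in terms of Pb becomes Qs = -416.5 + 7.5(Pb + 18) = -281.5 + 7.5Pb. Setting this equal to demand: 366.5 - 1.5Pb = -281.5 + 7.5Pb, so Pb = 72.
Sellers receive Ps = 72 + 18 = 90; Q' = 366.5 − 1.5·72 = 258.5.
Government outlay = subsidy × quantity = 18 × 258.5 = 4653.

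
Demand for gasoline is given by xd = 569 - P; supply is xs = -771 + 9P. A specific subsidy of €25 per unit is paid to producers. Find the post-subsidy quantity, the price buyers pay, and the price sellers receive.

Pre-subsidy: 569 - P = -771 + 9P gives P* = 134, x* = 435.
With the subsidy, sellers receive Ps = Pb + 25 for each unit, where Pb is the price buyers pay.
Supply in terms of Pb becomes xs = -771 + 9(Pb + 25) = -546 + 9Pb. Setting this equal to demand: 569 - Pb = -546 + 9Pb, so Pb = 111.5.
Sellers receive Ps = 111.5 + 25 = 136.5; x' = 569 − 1·111.5 = 457.5.

x' = 457.5; buyers pay €111.5; sellers receive €136.5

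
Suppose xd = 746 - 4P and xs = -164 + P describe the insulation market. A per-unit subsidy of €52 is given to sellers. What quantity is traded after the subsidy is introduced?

Pre-subsidy: 746 - 4P = -164 + P gives P* = 182, x* = 18.
With the subsidy, sellers receive Ps = Pb + 52 for each unit, where Pb is the price buyers pay.
Supply in terms of Pb becomes xs = -164 + 1(Pb + 52) = -112 + Pb. Setting this equal to demand: 746 - 4Pb = -112 + Pb, so Pb = 171.6.
Sellers receive Ps = 171.6 + 52 = 223.6; x' = 746 − 4·171.6 = 59.6.

x' = 59.6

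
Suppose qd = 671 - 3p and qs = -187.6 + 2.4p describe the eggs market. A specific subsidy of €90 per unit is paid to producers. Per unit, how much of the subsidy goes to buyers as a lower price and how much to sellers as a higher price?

Pre-subsidy: 671 - 3p = -187.6 + 2.4p gives p* = 159, q* = 194.
With the subsidy, sellers receive ps = pb + 90 for each unit, where pb is the price buyers pay.
Supply in terms of pb becomes qs = -187.6 + 2.4(pb + 90) = 28.4 + 2.4pb. Setting this equal to demand: 671 - 3pb = 28.4 + 2.4pb, so pb = 119.
Sellers receive ps = 119 + 90 = 209; q' = 671 − 3·119 = 314.
Buyers' price falls by p* − pb = 159 − 119 = 40; sellers' price rises by ps − p* = 209 − 159 = 50.

Buyers gain €40 per unit; sellers gain €50 per unit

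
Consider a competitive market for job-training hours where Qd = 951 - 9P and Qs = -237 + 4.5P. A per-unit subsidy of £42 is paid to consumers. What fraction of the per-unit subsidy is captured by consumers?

Consumer share = 1/3

Pre-subsidy: 951 - 9P = -237 + 4.5P gives P* = 88, Q* = 159.
With the rebate, buyers effectively pay Pb = Ps − 42, where Ps is the price sellers receive.
Demand in terms of Ps becomes Qd = 951 − 9(Ps − 42) = 1329 - 9Ps. Setting this equal to supply: 1329 - 9Ps = -237 + 4.5Ps, so Ps = 116.
Buyers pay Pb = 116 − 42 = 74; Q' = -237 + 4.5·116 = 285.
Buyers' price falls by P* − Pb = 88 − 74 = 14; sellers' price rises by Ps − P* = 116 − 88 = 28.
So consumers capture 14/42 = 1/3 of each unit of subsidy.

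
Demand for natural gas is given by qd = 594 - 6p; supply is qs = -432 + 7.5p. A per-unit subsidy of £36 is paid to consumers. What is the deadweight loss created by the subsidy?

Pre-subsidy: 594 - 6p = -432 + 7.5p gives p* = 76, q* = 138.
With the rebate, buyers effectively pay pb = ps − 36, where ps is the price sellers receive.
Demand in terms of ps becomes qd = 594 − 6(ps − 36) = 810 - 6ps. Setting this equal to supply: 810 - 6ps = -432 + 7.5ps, so ps = 92.
Buyers pay pb = 92 − 36 = 56; q' = -432 + 7.5·92 = 258.
The subsidy expands output by 258 − 138 = 120 past the efficient level; on those units the gap between marginal cost and willingness to pay runs from 0 up to 36.
DWL = ½ × 36 × 120 = 2160.

Deadweight loss = £2160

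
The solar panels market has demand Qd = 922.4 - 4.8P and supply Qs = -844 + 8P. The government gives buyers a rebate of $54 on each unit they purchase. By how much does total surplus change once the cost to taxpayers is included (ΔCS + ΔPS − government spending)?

Pre-subsidy: 922.4 - 4.8P = -844 + 8P gives P* = 138, Q* = 260.
With the rebate, buyers effectively pay Pb = Ps − 54, where Ps is the price sellers receive.
Demand in terms of Ps becomes Qd = 922.4 − 4.8(Ps − 54) = 1181.6 - 4.8Ps. Setting this equal to supply: 1181.6 - 4.8Ps = -844 + 8Ps, so Ps = 158.25.
Buyers pay Pb = 158.25 − 54 = 104.25; Q' = -844 + 8·158.25 = 422.
ΔCS = ½(260 + 422)(138 − 104.25) = 11508.75; ΔPS = ½(260 + 422)(158.25 − 138) = 6905.25.
Government spending = 54 × 422 = 22788.
Net change = 11508.75 + 6905.25 − 22788 = -4374. The loss equals the DWL triangle ½·54·162.

Net change in total surplus = -$4374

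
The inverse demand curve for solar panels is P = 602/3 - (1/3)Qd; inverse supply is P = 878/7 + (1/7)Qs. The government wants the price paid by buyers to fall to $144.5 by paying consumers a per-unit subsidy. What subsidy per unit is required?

Required subsidy s = $5 per unit

At a buyer price of 144.5, quantity demanded is 602 − 3·144.5 = 168.5.
Sellers supply 168.5 only when they receive Ps = 878/7 + (1/7)·168.5 = 149.5.
s = Ps − Pb = 149.5 − 144.5 = 5.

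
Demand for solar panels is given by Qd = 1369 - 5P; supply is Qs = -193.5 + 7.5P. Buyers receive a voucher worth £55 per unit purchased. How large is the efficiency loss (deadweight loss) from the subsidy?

Pre-subsidy: 1369 - 5P = -193.5 + 7.5P gives P* = 125, Q* = 744.
With the rebate, buyers effectively pay Pb = Ps − 55, where Ps is the price sellers receive.
Demand in terms of Ps becomes Qd = 1369 − 5(Ps − 55) = 1644 - 5Ps. Setting this equal to supply: 1644 - 5Ps = -193.5 + 7.5Ps, so Ps = 147.
Buyers pay Pb = 147 − 55 = 92; Q' = -193.5 + 7.5·147 = 909.
The subsidy expands output by 909 − 744 = 165 past the efficient level; on those units the gap between marginal cost and willingness to pay runs from 0 up to 55.
DWL = ½ × 55 × 165 = 4537.5.

Deadweight loss = £4537.5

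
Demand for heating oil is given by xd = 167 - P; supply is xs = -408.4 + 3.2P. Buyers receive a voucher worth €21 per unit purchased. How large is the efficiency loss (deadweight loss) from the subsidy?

Pre-subsidy: 167 - P = -408.4 + 3.2P gives P* = 137, x* = 30.
With the rebate, buyers effectively pay Pb = Ps − 21, where Ps is the price sellers receive.
Demand in terms of Ps becomes xd = 167 − 1(Ps − 21) = 188 - Ps. Setting this equal to supply: 188 - Ps = -408.4 + 3.2Ps, so Ps = 142.
Buyers pay Pb = 142 − 21 = 121; x' = -408.4 + 3.2·142 = 46.
The subsidy expands output by 46 − 30 = 16 past the efficient level; on those units the gap between marginal cost and willingness to pay runs from 0 up to 21.
DWL = ½ × 21 × 16 = 168.

Deadweight loss = €168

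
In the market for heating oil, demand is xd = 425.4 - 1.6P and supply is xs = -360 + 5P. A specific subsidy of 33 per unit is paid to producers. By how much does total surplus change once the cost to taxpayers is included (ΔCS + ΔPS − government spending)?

Net change in total surplus = -660

Pre-subsidy: 425.4 - 1.6P = -360 + 5P gives P* = 119, x* = 235.
With the subsidy, sellers receive Ps = Pb + 33 for each unit, where Pb is the price buyers pay.
Supply in terms of Pb becomes xs = -360 + 5(Pb + 33) = -195 + 5Pb. Setting this equal to demand: 425.4 - 1.6Pb = -195 + 5Pb, so Pb = 94.
Sellers receive Ps = 94 + 33 = 127; x' = 425.4 − 1.6·94 = 275.
ΔCS = ½(235 + 275)(119 − 94) = 6375; ΔPS = ½(235 + 275)(127 − 119) = 2040.
Government spending = 33 × 275 = 9075.
Net change = 6375 + 2040 − 9075 = -660. The loss equals the DWL triangle ½·33·40.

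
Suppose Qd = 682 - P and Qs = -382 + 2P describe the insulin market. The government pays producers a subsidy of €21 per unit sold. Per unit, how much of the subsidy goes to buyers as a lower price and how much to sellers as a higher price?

Pre-subsidy: 682 - P = -382 + 2P gives P* = 1064/3, Q* = 982/3.
With the subsidy, sellers receive Ps = Pb + 21 for each unit, where Pb is the price buyers pay.
Supply in terms of Pb becomes Qs = -382 + 2(Pb + 21) = -340 + 2Pb. Setting this equal to demand: 682 - Pb = -340 + 2Pb, so Pb = 1022/3.
Sellers receive Ps = 1022/3 + 21 = 1085/3; Q' = 682 − 1·(1022/3) = 1024/3.
Buyers' price falls by P* − Pb = 1064/3 − 1022/3 = 14; sellers' price rises by Ps − P* = 1085/3 − 1064/3 = 7.

Buyers gain €14 per unit; sellers gain €7 per unit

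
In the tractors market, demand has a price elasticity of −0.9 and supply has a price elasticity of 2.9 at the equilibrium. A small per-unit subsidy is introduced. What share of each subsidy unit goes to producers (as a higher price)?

For a small subsidy around the equilibrium, the benefit split depends on the relative slopes, which at a point are proportional to the elasticities.
Buyer share = εs/(εs + |εd|) = 2.9/(2.9 + 0.9) = 29/38; seller share = |εd|/(εs + |εd|) = 9/38.
So producers capture 9/38 of the subsidy.

Producer share = 9/38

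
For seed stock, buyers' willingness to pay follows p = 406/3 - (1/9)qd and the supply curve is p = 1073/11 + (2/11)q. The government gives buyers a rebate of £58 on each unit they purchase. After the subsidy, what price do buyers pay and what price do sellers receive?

Pre-subsidy: 406/3 - (1/9)q = 1073/11 + (2/11)q gives q* = 129 and p* = 121.
With the rebate, buyers effectively pay pb = ps − 58, where ps is the price sellers receive.
On the curves, pb = 406/3 - (1/9)q and ps = 1073/11 + (2/11)q; the wedge ps − pb = 58 gives 1073/11 + (2/11)q − (406/3 - (1/9)q) = 58, so q' = 327.
Then pb = 406/3 − (1/9)·327 = 99 and ps = 1073/11 + (2/11)·327 = 157.

Buyers pay £99; sellers receive £157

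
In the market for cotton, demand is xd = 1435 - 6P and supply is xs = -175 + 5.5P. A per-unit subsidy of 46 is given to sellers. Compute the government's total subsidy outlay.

Government cost = 33442

Pre-subsidy: 1435 - 6P = -175 + 5.5P gives P* = 140, x* = 595.
With the subsidy, sellers receive Ps = Pb + 46 for each unit, where Pb is the price buyers pay.
Supply in terms of Pb becomes xs = -175 + 5.5(Pb + 46) = 78 + 5.5Pb. Setting this equal to demand: 1435 - 6Pb = 78 + 5.5Pb, so Pb = 118.
Sellers receive Ps = 118 + 46 = 164; x' = 1435 − 6·118 = 727.
Government outlay = subsidy × quantity = 46 × 727 = 33442.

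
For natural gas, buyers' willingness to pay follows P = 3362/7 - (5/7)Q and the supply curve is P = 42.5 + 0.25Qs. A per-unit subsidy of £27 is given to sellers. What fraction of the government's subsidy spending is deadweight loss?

DWL / government spending = 7/241

Pre-subsidy: 3362/7 - (5/7)Q = 42.5 + 0.25Q gives Q* = 454 and P* = 156.
With the subsidy, sellers receive Ps = Pb + 27 for each unit, where Pb is the price buyers pay.
On the curves, Pb = 3362/7 - (5/7)Q and Ps = 42.5 + 0.25Q; the wedge Ps − Pb = 27 gives 42.5 + 0.25Q − (3362/7 - (5/7)Q) = 27, so Q' = 482.
Then Pb = 3362/7 − (5/7)·482 = 136 and Ps = 42.5 + 0.25·482 = 163.
ΔCS = ½(454 + 482)(156 − 136) = 9360; ΔPS = ½(454 + 482)(163 − 156) = 3276.
Government spending = 27 × 482 = 13014.
DWL = ½ × 27 × (482 − 454) = 378; fraction = 378 / 13014 = 7/241.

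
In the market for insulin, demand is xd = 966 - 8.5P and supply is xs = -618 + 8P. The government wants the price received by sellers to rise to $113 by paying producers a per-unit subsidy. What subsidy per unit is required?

Required subsidy s = $33 per unit

At a seller price of 113, quantity supplied is -618 + 8·113 = 286.
Buyers absorb 286 only when they pay Pb with 966 − 8.5·Pb = 286, i.e. Pb = 80.
s = Ps − Pb = 113 − 80 = 33.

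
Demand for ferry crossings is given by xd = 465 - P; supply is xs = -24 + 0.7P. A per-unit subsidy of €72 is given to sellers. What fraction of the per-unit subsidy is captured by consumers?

Pre-subsidy: 465 - P = -24 + 0.7P gives P* = 4890/17, x* = 3015/17.
With the subsidy, sellers receive Ps = Pb + 72 for each unit, where Pb is the price buyers pay.
Supply in terms of Pb becomes xs = -24 + 0.7(Pb + 72) = 26.4 + 0.7Pb. Setting this equal to demand: 465 - Pb = 26.4 + 0.7Pb, so Pb = 258.
Sellers receive Ps = 258 + 72 = 330; x' = 465 − 1·258 = 207.
Buyers' price falls by P* − Pb = 4890/17 − 258 = 504/17; sellers' price rises by Ps − P* = 330 − 4890/17 = 720/17.
So consumers capture (504/17)/72 = 7/17 of each unit of subsidy.

Consumer share = 7/17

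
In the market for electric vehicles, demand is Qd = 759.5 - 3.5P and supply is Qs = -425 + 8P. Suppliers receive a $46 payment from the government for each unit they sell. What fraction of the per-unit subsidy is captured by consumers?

Consumer share = 16/23

Pre-subsidy: 759.5 - 3.5P = -425 + 8P gives P* = 103, Q* = 399.
With the subsidy, sellers receive Ps = Pb + 46 for each unit, where Pb is the price buyers pay.
Supply in terms of Pb becomes Qs = -425 + 8(Pb + 46) = -57 + 8Pb. Setting this equal to demand: 759.5 - 3.5Pb = -57 + 8Pb, so Pb = 71.
Sellers receive Ps = 71 + 46 = 117; Q' = 759.5 − 3.5·71 = 511.
Buyers' price falls by P* − Pb = 103 − 71 = 32; sellers' price rises by Ps − P* = 117 − 103 = 14.
So consumers capture 32/46 = 16/23 of each unit of subsidy.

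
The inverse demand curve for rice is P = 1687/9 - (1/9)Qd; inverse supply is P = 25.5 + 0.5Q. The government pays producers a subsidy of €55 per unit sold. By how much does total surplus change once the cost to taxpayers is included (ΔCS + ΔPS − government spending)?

Net change in total surplus = -€2475

Pre-subsidy: 1687/9 - (1/9)Q = 25.5 + 0.5Q gives Q* = 265 and P* = 158.
With the subsidy, sellers receive Ps = Pb + 55 for each unit, where Pb is the price buyers pay.
On the curves, Pb = 1687/9 - (1/9)Q and Ps = 25.5 + 0.5Q; the wedge Ps − Pb = 55 gives 25.5 + 0.5Q − (1687/9 - (1/9)Q) = 55, so Q' = 355.
Then Pb = 1687/9 − (1/9)·355 = 148 and Ps = 25.5 + 0.5·355 = 203.
ΔCS = ½(265 + 355)(158 − 148) = 3100; ΔPS = ½(265 + 355)(203 − 158) = 13950.
Government spending = 55 × 355 = 19525.
Net change = 3100 + 13950 − 19525 = -2475. The loss equals the DWL triangle ½·55·90.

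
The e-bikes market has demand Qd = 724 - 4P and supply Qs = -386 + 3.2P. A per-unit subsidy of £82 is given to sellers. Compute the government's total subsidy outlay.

Pre-subsidy: 724 - 4P = -386 + 3.2P gives P* = 925/6, Q* = 322/3.
With the subsidy, sellers receive Ps = Pb + 82 for each unit, where Pb is the price buyers pay.
Supply in terms of Pb becomes Qs = -386 + 3.2(Pb + 82) = -123.6 + 3.2Pb. Setting this equal to demand: 724 - 4Pb = -123.6 + 3.2Pb, so Pb = 2119/18.
Sellers receive Ps = 2119/18 + 82 = 3595/18; Q' = 724 − 4·(2119/18) = 2278/9.
Government outlay = subsidy × quantity = 82 × 2278/9 = 186796/9.

Government cost = 186796/9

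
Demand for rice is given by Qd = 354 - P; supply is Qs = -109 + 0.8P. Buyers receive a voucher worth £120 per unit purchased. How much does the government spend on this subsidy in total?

Pre-subsidy: 354 - P = -109 + 0.8P gives P* = 2315/9, Q* = 871/9.
With the rebate, buyers effectively pay Pb = Ps − 120, where Ps is the price sellers receive.
Demand in terms of Ps becomes Qd = 354 − 1(Ps − 120) = 474 - Ps. Setting this equal to supply: 474 - Ps = -109 + 0.8Ps, so Ps = 2915/9.
Buyers pay Pb = 2915/9 − 120 = 1835/9; Q' = -109 + 0.8·(2915/9) = 1351/9.
Government outlay = subsidy × quantity = 120 × 1351/9 = 54040/3.

Government cost = 54040/3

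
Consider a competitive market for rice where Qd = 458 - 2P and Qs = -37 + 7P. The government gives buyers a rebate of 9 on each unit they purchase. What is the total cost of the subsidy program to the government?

Government cost = 3258

Pre-subsidy: 458 - 2P = -37 + 7P gives P* = 55, Q* = 348.
With the rebate, buyers effectively pay Pb = Ps − 9, where Ps is the price sellers receive.
Demand in terms of Ps becomes Qd = 458 − 2(Ps − 9) = 476 - 2Ps. Setting this equal to supply: 476 - 2Ps = -37 + 7Ps, so Ps = 57.
Buyers pay Pb = 57 − 9 = 48; Q' = -37 + 7·57 = 362.
Government outlay = subsidy × quantity = 9 × 362 = 3258.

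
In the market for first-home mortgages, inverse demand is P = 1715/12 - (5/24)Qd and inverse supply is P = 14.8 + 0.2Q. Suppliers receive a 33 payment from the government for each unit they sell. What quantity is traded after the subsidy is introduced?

Pre-subsidy: 1715/12 - (5/24)Q = 14.8 + 0.2Q gives Q* = 15374/49 and P* = 3800/49.
With the subsidy, sellers receive Ps = Pb + 33 for each unit, where Pb is the price buyers pay.
On the curves, Pb = 1715/12 - (5/24)Q and Ps = 14.8 + 0.2Q; the wedge Ps − Pb = 33 gives 14.8 + 0.2Q − (1715/12 - (5/24)Q) = 33, so Q' = 2762/7.
Then Pb = 1715/12 − (5/24)·(2762/7) = 425/7 and Ps = 14.8 + 0.2·(2762/7) = 656/7.

Q' = 2762/7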